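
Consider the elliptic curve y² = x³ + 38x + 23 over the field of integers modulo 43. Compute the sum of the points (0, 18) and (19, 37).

(0, 18) + (19, 37). λ = (37 - 18)/(19 - 0) ≡ 19/19 mod 43. 19⁻¹ ≡ 34 (mod 43), so λ ≡ 1.
  x = λ² - 0 - 19 = 1 - 19 ≡ 25; y = λ·(0 - 25) - 18 ≡ 0. → (25, 0)

(25, 0)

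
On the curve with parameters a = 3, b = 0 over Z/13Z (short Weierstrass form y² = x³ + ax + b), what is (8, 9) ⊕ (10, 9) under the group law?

(8, 4)

(8, 9) + (10, 9). λ = (9 - 9)/(10 - 8) ≡ 0/2 mod 13. 2⁻¹ ≡ 7 (mod 13), so λ ≡ 0.
  x = λ² - 8 - 10 = 0 - 18 ≡ 8; y = λ·(8 - 8) - 9 ≡ 4. → (8, 4)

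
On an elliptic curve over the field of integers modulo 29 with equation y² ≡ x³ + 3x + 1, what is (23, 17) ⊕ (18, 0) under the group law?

(10, 4)

(23, 17) + (18, 0). λ = (0 - 17)/(18 - 23) ≡ 12/24 mod 29. 24⁻¹ ≡ 23 (mod 29), so λ ≡ 15.
  x = λ² - 23 - 18 = 225 - 41 ≡ 10; y = λ·(23 - 10) - 17 ≡ 4. → (10, 4)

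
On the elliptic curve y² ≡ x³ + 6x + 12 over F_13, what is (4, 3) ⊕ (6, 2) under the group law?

(4, 3) + (6, 2). λ = (2 - 3)/(6 - 4) ≡ 12/2 mod 13. 2⁻¹ ≡ 7 (mod 13), so λ ≡ 6.
  x = λ² - 4 - 6 = 36 - 10 ≡ 0; y = λ·(4 - 0) - 3 ≡ 8. → (0, 8)

(0, 8)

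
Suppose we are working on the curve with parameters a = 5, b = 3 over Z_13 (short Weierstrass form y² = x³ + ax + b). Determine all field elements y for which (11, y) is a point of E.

x³ + 5x + 3 = 1389 ≡ 11 (mod 13).
11 is a non-residue mod 13; no y exists.

none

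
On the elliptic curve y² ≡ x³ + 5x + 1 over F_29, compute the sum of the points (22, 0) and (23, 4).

(22, 0) + (23, 4). λ = (4 - 0)/(23 - 22) ≡ 4/1 mod 29. 1⁻¹ ≡ 1 (mod 29) since 1·1 = 1 ≡ 1, so λ ≡ 4.
  x = λ² - 22 - 23 = 16 - 45 ≡ 0; y = λ·(22 - 0) - 0 ≡ 1. → (0, 1)

(0, 1)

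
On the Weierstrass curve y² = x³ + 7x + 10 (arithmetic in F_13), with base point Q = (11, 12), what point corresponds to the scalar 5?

Double-and-add on 5 = (101)₂. Start with Q = (11, 12) for the leading 1-bit.
double: tangent at (11, 12): λ = (3·11² + 7)/(2·12) ≡ 6/11. 11⁻¹ ≡ 6 (mod 13), so λ ≡ 6·6 ≡ 10.
  x = λ² - 11 - 11 = 100 - 22 ≡ 0; y = λ·(11 - 0) - 12 ≡ 7. → (0, 7)
double: tangent at (0, 7): λ = (3·0² + 7)/(2·7) ≡ 7/1. 1⁻¹ ≡ 1 (mod 13) since 1·1 = 1 ≡ 1, so λ ≡ 7·1 ≡ 7.
  x = λ² - 0 - 0 = 49 - 0 ≡ 10; y = λ·(0 - 10) - 7 ≡ 1. → (10, 1)
add Q: (10, 1) + (11, 12). λ = (12 - 1)/(11 - 10) ≡ 11/1 mod 13. 1⁻¹ ≡ 1 (mod 13), so λ ≡ 11.
  x = λ² - 10 - 11 = 121 - 21 ≡ 9; y = λ·(10 - 9) - 1 ≡ 10. → (9, 10)

(9, 10)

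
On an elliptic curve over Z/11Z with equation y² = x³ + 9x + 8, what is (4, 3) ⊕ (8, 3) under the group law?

(4, 3) + (8, 3). λ = (3 - 3)/(8 - 4) ≡ 0/4 mod 11. 4⁻¹ ≡ 3 (mod 11), so λ ≡ 0.
  x = λ² - 4 - 8 = 0 - 12 ≡ 10; y = λ·(4 - 10) - 3 ≡ 8. → (10, 8)

(10, 8)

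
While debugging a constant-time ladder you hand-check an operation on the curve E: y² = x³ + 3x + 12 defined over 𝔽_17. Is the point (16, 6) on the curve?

no

y² = 6² ≡ 2; x³ + 3x + 12 = 4156 ≡ 8 (mod 17). 2 ≠ 8.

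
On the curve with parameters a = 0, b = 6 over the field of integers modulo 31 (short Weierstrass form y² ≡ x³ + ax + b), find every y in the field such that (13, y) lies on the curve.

x³ + 0x + 6 = 2203 ≡ 2 (mod 31).
Square roots of 2 mod 31: 8 and 23 (since 8² = 64 ≡ 2).

8, 23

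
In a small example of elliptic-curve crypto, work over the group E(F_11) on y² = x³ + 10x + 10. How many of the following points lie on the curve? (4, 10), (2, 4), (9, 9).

(4, 10): 10² ≡ 1, rhs ≡ 4 → off.
(2, 4): 4² ≡ 5, rhs ≡ 5 → on.
(9, 9): 9² ≡ 4, rhs ≡ 4 → on.

2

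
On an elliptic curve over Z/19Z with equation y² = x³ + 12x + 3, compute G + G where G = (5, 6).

(1, 4)

tangent at (5, 6): λ = (3·5² + 12)/(2·6) ≡ 11/12. 12⁻¹ ≡ 8 (mod 19) since 12·8 = 96 ≡ 1, so λ ≡ 11·8 ≡ 12.
  x = λ² - 5 - 5 = 144 - 10 ≡ 1; y = λ·(5 - 1) - 6 ≡ 4. → (1, 4)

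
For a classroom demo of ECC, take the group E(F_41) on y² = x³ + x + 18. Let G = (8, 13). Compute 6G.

Double-and-add on 6 = (110)₂. Start with G = (8, 13) for the leading 1-bit.
double: tangent at (8, 13): λ = (3·8² + 1)/(2·13) ≡ 29/26. 26⁻¹ ≡ 30 (mod 41) since 26·30 = 780 ≡ 1, so λ ≡ 29·30 ≡ 9.
  x = λ² - 8 - 8 = 81 - 16 ≡ 24; y = λ·(8 - 24) - 13 ≡ 7. → (24, 7)
add G: (24, 7) + (8, 13). λ = (13 - 7)/(8 - 24) ≡ 6/25 mod 41. 25⁻¹ ≡ 23 (mod 41) since 25·23 = 575 ≡ 1, so λ ≡ 15.
  x = λ² - 24 - 8 = 225 - 32 ≡ 29; y = λ·(24 - 29) - 7 ≡ 0. → (29, 0)
double: (29, 0) + (29, 0): same x and y₁ ≡ -y₂, so the sum is the point at infinity.

O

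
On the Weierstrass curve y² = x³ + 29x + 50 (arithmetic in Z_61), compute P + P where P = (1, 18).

tangent at (1, 18): λ = (3·1² + 29)/(2·18) ≡ 32/36. 36⁻¹ ≡ 39 (mod 61), so λ ≡ 32·39 ≡ 28.
  x = λ² - 1 - 1 = 784 - 2 ≡ 50; y = λ·(1 - 50) - 18 ≡ 13. → (50, 13)

(50, 13)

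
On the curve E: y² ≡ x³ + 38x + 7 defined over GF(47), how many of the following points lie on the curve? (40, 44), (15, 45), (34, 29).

3

(40, 44): 44² ≡ 9, rhs ≡ 9 → on.
(15, 45): 45² ≡ 4, rhs ≡ 4 → on.
(34, 29): 29² ≡ 42, rhs ≡ 42 → on.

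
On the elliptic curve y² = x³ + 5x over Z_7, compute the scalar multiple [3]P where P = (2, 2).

Repeated addition: build up to 3P.
2P: tangent at (2, 2): λ = (3·2² + 5)/(2·2) ≡ 3/4. 4⁻¹ ≡ 2 (mod 7) since 4·2 = 8 ≡ 1, so λ ≡ 3·2 ≡ 6.
  x = λ² - 2 - 2 = 36 - 4 ≡ 4; y = λ·(2 - 4) - 2 ≡ 0. → (4, 0)
3P: (4, 0) + (2, 2). λ = (2 - 0)/(2 - 4) ≡ 2/5 mod 7. 5⁻¹ ≡ 3 (mod 7), so λ ≡ 6.
  x = λ² - 4 - 2 = 36 - 6 ≡ 2; y = λ·(4 - 2) - 0 ≡ 5. → (2, 5)

(2, 5)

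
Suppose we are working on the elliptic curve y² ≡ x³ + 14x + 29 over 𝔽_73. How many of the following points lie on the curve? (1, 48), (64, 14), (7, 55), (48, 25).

3

(1, 48): 48² ≡ 41, rhs ≡ 44 → off.
(64, 14): 14² ≡ 50, rhs ≡ 50 → on.
(7, 55): 55² ≡ 32, rhs ≡ 32 → on.
(48, 25): 25² ≡ 41, rhs ≡ 41 → on.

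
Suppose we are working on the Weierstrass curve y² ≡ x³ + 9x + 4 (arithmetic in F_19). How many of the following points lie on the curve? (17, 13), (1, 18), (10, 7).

1

(17, 13): 13² ≡ 17, rhs ≡ 16 → off.
(1, 18): 18² ≡ 1, rhs ≡ 14 → off.
(10, 7): 7² ≡ 11, rhs ≡ 11 → on.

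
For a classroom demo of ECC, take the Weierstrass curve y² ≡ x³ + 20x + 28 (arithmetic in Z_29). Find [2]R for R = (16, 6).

(1, 22)

tangent at (16, 6): λ = (3·16² + 20)/(2·6) ≡ 5/12. 12⁻¹ ≡ 17 (mod 29) since 12·17 = 204 ≡ 1, so λ ≡ 5·17 ≡ 27.
  x = λ² - 16 - 16 = 729 - 32 ≡ 1; y = λ·(16 - 1) - 6 ≡ 22. → (1, 22)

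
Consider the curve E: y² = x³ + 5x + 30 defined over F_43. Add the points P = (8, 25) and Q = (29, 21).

(8, 25) + (29, 21). λ = (21 - 25)/(29 - 8) ≡ 39/21 mod 43. 21⁻¹ ≡ 41 (mod 43) since 21·41 = 861 ≡ 1, so λ ≡ 8.
  x = λ² - 8 - 29 = 64 - 37 ≡ 27; y = λ·(8 - 27) - 25 ≡ 38. → (27, 38)

(27, 38)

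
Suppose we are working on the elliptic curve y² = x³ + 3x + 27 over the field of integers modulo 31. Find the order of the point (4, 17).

2P: tangent at (4, 17): λ = (3·4² + 3)/(2·17) ≡ 20/3. 3⁻¹ ≡ 21 (mod 31), so λ ≡ 20·21 ≡ 17.
  x = λ² - 4 - 4 = 289 - 8 ≡ 2; y = λ·(4 - 2) - 17 ≡ 17. → (2, 17)
3P: (2, 17) + (4, 17). λ = (17 - 17)/(4 - 2) ≡ 0/2 mod 31. 2⁻¹ ≡ 16 (mod 31) since 2·16 = 32 ≡ 1, so λ ≡ 0.
  x = λ² - 2 - 4 = 0 - 6 ≡ 25; y = λ·(2 - 25) - 17 ≡ 14. → (25, 14)
4P: (25, 14) + (4, 17). λ = (17 - 14)/(4 - 25) ≡ 3/10 mod 31. 10⁻¹ ≡ 28 (mod 31), so λ ≡ 22.
  x = λ² - 25 - 4 = 484 - 29 ≡ 21; y = λ·(25 - 21) - 14 ≡ 12. → (21, 12)
5P: (21, 12) + (4, 17). λ = (17 - 12)/(4 - 21) ≡ 5/14 mod 31. 14⁻¹ ≡ 20 (mod 31), so λ ≡ 7.
  x = λ² - 21 - 4 = 49 - 25 ≡ 24; y = λ·(21 - 24) - 12 ≡ 29. → (24, 29)
6P: (24, 29) + (4, 17). λ = (17 - 29)/(4 - 24) ≡ 19/11 mod 31. 11⁻¹ ≡ 17 (mod 31), so λ ≡ 13.
  x = λ² - 24 - 4 = 169 - 28 ≡ 17; y = λ·(24 - 17) - 29 ≡ 0. → (17, 0)
7P: (17, 0) + (4, 17). λ = (17 - 0)/(4 - 17) ≡ 17/18 mod 31. 18⁻¹ ≡ 19 (mod 31), so λ ≡ 13.
  x = λ² - 17 - 4 = 169 - 21 ≡ 24; y = λ·(17 - 24) - 0 ≡ 2. → (24, 2)
8P: (24, 2) + (4, 17). λ = (17 - 2)/(4 - 24) ≡ 15/11 mod 31. 11⁻¹ ≡ 17 (mod 31), so λ ≡ 7.
  x = λ² - 24 - 4 = 49 - 28 ≡ 21; y = λ·(24 - 21) - 2 ≡ 19. → (21, 19)
9P: (21, 19) + (4, 17). λ = (17 - 19)/(4 - 21) ≡ 29/14 mod 31. 14⁻¹ ≡ 20 (mod 31) since 14·20 = 280 ≡ 1, so λ ≡ 22.
  x = λ² - 21 - 4 = 484 - 25 ≡ 25; y = λ·(21 - 25) - 19 ≡ 17. → (25, 17)
10P: (25, 17) + (4, 17). λ = (17 - 17)/(4 - 25) ≡ 0/10 mod 31. 10⁻¹ ≡ 28 (mod 31) since 10·28 = 280 ≡ 1, so λ ≡ 0.
  x = λ² - 25 - 4 = 0 - 29 ≡ 2; y = λ·(25 - 2) - 17 ≡ 14. → (2, 14)
11P: (2, 14) + (4, 17). λ = (17 - 14)/(4 - 2) ≡ 3/2 mod 31. 2⁻¹ ≡ 16 (mod 31), so λ ≡ 17.
  x = λ² - 2 - 4 = 289 - 6 ≡ 4; y = λ·(2 - 4) - 14 ≡ 14. → (4, 14)
12P: (4, 14) + (4, 17): same x and y₁ ≡ -y₂, so the sum is O.
12P = O, so the order is 12.

12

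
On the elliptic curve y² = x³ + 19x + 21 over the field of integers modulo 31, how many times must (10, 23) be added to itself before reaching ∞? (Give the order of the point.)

12

2P: tangent at (10, 23): λ = (3·10² + 19)/(2·23) ≡ 9/15. 15⁻¹ ≡ 29 (mod 31), so λ ≡ 9·29 ≡ 13.
  x = λ² - 10 - 10 = 169 - 20 ≡ 25; y = λ·(10 - 25) - 23 ≡ 30. → (25, 30)
3P: (25, 30) + (10, 23). λ = (23 - 30)/(10 - 25) ≡ 24/16 mod 31. 16⁻¹ ≡ 2 (mod 31) since 16·2 = 32 ≡ 1, so λ ≡ 17.
  x = λ² - 25 - 10 = 289 - 35 ≡ 6; y = λ·(25 - 6) - 30 ≡ 14. → (6, 14)
4P: (6, 14) + (10, 23). λ = (23 - 14)/(10 - 6) ≡ 9/4 mod 31. 4⁻¹ ≡ 8 (mod 31) since 4·8 = 32 ≡ 1, so λ ≡ 10.
  x = λ² - 6 - 10 = 100 - 16 ≡ 22; y = λ·(6 - 22) - 14 ≡ 12. → (22, 12)
5P: (22, 12) + (10, 23). λ = (23 - 12)/(10 - 22) ≡ 11/19 mod 31. 19⁻¹ ≡ 18 (mod 31), so λ ≡ 12.
  x = λ² - 22 - 10 = 144 - 32 ≡ 19; y = λ·(22 - 19) - 12 ≡ 24. → (19, 24)
6P: (19, 24) + (10, 23). λ = (23 - 24)/(10 - 19) ≡ 30/22 mod 31. 22⁻¹ ≡ 24 (mod 31), so λ ≡ 7.
  x = λ² - 19 - 10 = 49 - 29 ≡ 20; y = λ·(19 - 20) - 24 ≡ 0. → (20, 0)
7P: (20, 0) + (10, 23). λ = (23 - 0)/(10 - 20) ≡ 23/21 mod 31. 21⁻¹ ≡ 3 (mod 31), so λ ≡ 7.
  x = λ² - 20 - 10 = 49 - 30 ≡ 19; y = λ·(20 - 19) - 0 ≡ 7. → (19, 7)
8P: (19, 7) + (10, 23). λ = (23 - 7)/(10 - 19) ≡ 16/22 mod 31. 22⁻¹ ≡ 24 (mod 31), so λ ≡ 12.
  x = λ² - 19 - 10 = 144 - 29 ≡ 22; y = λ·(19 - 22) - 7 ≡ 19. → (22, 19)
9P: (22, 19) + (10, 23). λ = (23 - 19)/(10 - 22) ≡ 4/19 mod 31. 19⁻¹ ≡ 18 (mod 31), so λ ≡ 10.
  x = λ² - 22 - 10 = 100 - 32 ≡ 6; y = λ·(22 - 6) - 19 ≡ 17. → (6, 17)
10P: (6, 17) + (10, 23). λ = (23 - 17)/(10 - 6) ≡ 6/4 mod 31. 4⁻¹ ≡ 8 (mod 31), so λ ≡ 17.
  x = λ² - 6 - 10 = 289 - 16 ≡ 25; y = λ·(6 - 25) - 17 ≡ 1. → (25, 1)
11P: (25, 1) + (10, 23). λ = (23 - 1)/(10 - 25) ≡ 22/16 mod 31. 16⁻¹ ≡ 2 (mod 31), so λ ≡ 13.
  x = λ² - 25 - 10 = 169 - 35 ≡ 10; y = λ·(25 - 10) - 1 ≡ 8. → (10, 8)
12P: (10, 8) + (10, 23): same x and y₁ ≡ -y₂, so the sum is ∞.
12P = ∞, so the order is 12.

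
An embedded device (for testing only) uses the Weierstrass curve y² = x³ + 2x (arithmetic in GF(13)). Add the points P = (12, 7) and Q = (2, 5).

(12, 7) + (2, 5). λ = (5 - 7)/(2 - 12) ≡ 11/3 mod 13. 3⁻¹ ≡ 9 (mod 13), so λ ≡ 8.
  x = λ² - 12 - 2 = 64 - 14 ≡ 11; y = λ·(12 - 11) - 7 ≡ 1. → (11, 1)

(11, 1)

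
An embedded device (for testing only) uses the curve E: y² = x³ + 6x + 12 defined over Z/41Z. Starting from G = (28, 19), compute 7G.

(6, 10)

Repeated addition: build up to 7G.
2G: tangent at (28, 19): λ = (3·28² + 6)/(2·19) ≡ 21/38. 38⁻¹ ≡ 27 (mod 41) since 38·27 = 1026 ≡ 1, so λ ≡ 21·27 ≡ 34.
  x = λ² - 28 - 28 = 1156 - 56 ≡ 34; y = λ·(28 - 34) - 19 ≡ 23. → (34, 23)
3G: (34, 23) + (28, 19). λ = (19 - 23)/(28 - 34) ≡ 37/35 mod 41. 35⁻¹ ≡ 34 (mod 41) since 35·34 = 1190 ≡ 1, so λ ≡ 28.
  x = λ² - 34 - 28 = 784 - 62 ≡ 25; y = λ·(34 - 25) - 23 ≡ 24. → (25, 24)
4G: (25, 24) + (28, 19). λ = (19 - 24)/(28 - 25) ≡ 36/3 mod 41. 3⁻¹ ≡ 14 (mod 41) since 3·14 = 42 ≡ 1, so λ ≡ 12.
  x = λ² - 25 - 28 = 144 - 53 ≡ 9; y = λ·(25 - 9) - 24 ≡ 4. → (9, 4)
5G: (9, 4) + (28, 19). λ = (19 - 4)/(28 - 9) ≡ 15/19 mod 41. 19⁻¹ ≡ 13 (mod 41), so λ ≡ 31.
  x = λ² - 9 - 28 = 961 - 37 ≡ 22; y = λ·(9 - 22) - 4 ≡ 3. → (22, 3)
6G: (22, 3) + (28, 19). λ = (19 - 3)/(28 - 22) ≡ 16/6 mod 41. 6⁻¹ ≡ 7 (mod 41), so λ ≡ 30.
  x = λ² - 22 - 28 = 900 - 50 ≡ 30; y = λ·(22 - 30) - 3 ≡ 3. → (30, 3)
7G: (30, 3) + (28, 19). λ = (19 - 3)/(28 - 30) ≡ 16/39 mod 41. 39⁻¹ ≡ 20 (mod 41) since 39·20 = 780 ≡ 1, so λ ≡ 33.
  x = λ² - 30 - 28 = 1089 - 58 ≡ 6; y = λ·(30 - 6) - 3 ≡ 10. → (6, 10)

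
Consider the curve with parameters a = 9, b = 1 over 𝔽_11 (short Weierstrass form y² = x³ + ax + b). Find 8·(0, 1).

Write G = (0, 1).
Repeated addition: build up to 8G.
2G: tangent at (0, 1): λ = (3·0² + 9)/(2·1) ≡ 9/2. 2⁻¹ ≡ 6 (mod 11) since 2·6 = 12 ≡ 1, so λ ≡ 9·6 ≡ 10.
  x = λ² - 0 - 0 = 100 - 0 ≡ 1; y = λ·(0 - 1) - 1 ≡ 0. → (1, 0)
3G: (1, 0) + (0, 1). λ = (1 - 0)/(0 - 1) ≡ 1/10 mod 11. 10⁻¹ ≡ 10 (mod 11), so λ ≡ 10.
  x = λ² - 1 - 0 = 100 - 1 ≡ 0; y = λ·(1 - 0) - 0 ≡ 10. → (0, 10)
4G: (0, 10) + (0, 1): same x and y₁ ≡ -y₂, so the sum is O.
5G: O + (0, 1) = (0, 1) (identity).
6G: tangent at (0, 1): λ = (3·0² + 9)/(2·1) ≡ 9/2. 2⁻¹ ≡ 6 (mod 11), so λ ≡ 9·6 ≡ 10.
  x = λ² - 0 - 0 = 100 - 0 ≡ 1; y = λ·(0 - 1) - 1 ≡ 0. → (1, 0)
7G: (1, 0) + (0, 1). λ = (1 - 0)/(0 - 1) ≡ 1/10 mod 11. 10⁻¹ ≡ 10 (mod 11), so λ ≡ 10.
  x = λ² - 1 - 0 = 100 - 1 ≡ 0; y = λ·(1 - 0) - 0 ≡ 10. → (0, 10)
8G: (0, 10) + (0, 1): same x and y₁ ≡ -y₂, so the sum is O.

O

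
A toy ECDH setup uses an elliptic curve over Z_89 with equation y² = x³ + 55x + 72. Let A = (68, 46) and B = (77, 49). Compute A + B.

(43, 81)

(68, 46) + (77, 49). λ = (49 - 46)/(77 - 68) ≡ 3/9 mod 89. 9⁻¹ ≡ 10 (mod 89) since 9·10 = 90 ≡ 1, so λ ≡ 30.
  x = λ² - 68 - 77 = 900 - 145 ≡ 43; y = λ·(68 - 43) - 46 ≡ 81. → (43, 81)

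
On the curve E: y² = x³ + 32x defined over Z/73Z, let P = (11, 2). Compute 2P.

tangent at (11, 2): λ = (3·11² + 32)/(2·2) ≡ 30/4. 4⁻¹ ≡ 55 (mod 73), so λ ≡ 30·55 ≡ 44.
  x = λ² - 11 - 11 = 1936 - 22 ≡ 16; y = λ·(11 - 16) - 2 ≡ 70. → (16, 70)

(16, 70)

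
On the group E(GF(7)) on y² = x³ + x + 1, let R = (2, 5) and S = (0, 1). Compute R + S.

(2, 2)

(2, 5) + (0, 1). λ = (1 - 5)/(0 - 2) ≡ 3/5 mod 7. 5⁻¹ ≡ 3 (mod 7), so λ ≡ 2.
  x = λ² - 2 - 0 = 4 - 2 ≡ 2; y = λ·(2 - 2) - 5 ≡ 2. → (2, 2)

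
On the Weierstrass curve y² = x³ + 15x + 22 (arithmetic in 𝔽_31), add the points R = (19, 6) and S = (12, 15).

(20, 13)

(19, 6) + (12, 15). λ = (15 - 6)/(12 - 19) ≡ 9/24 mod 31. 24⁻¹ ≡ 22 (mod 31), so λ ≡ 12.
  x = λ² - 19 - 12 = 144 - 31 ≡ 20; y = λ·(19 - 20) - 6 ≡ 13. → (20, 13)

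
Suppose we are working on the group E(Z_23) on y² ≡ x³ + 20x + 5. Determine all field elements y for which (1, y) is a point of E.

x³ + 20x + 5 = 26 ≡ 3 (mod 23).
Square roots of 3 mod 23: 7 and 16 (since 7² = 49 ≡ 3).

7, 16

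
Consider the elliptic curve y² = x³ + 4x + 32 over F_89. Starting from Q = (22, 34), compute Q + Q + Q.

Repeated addition: build up to 3Q.
2Q: tangent at (22, 34): λ = (3·22² + 4)/(2·34) ≡ 32/68. 68⁻¹ ≡ 72 (mod 89), so λ ≡ 32·72 ≡ 79.
  x = λ² - 22 - 22 = 6241 - 44 ≡ 56; y = λ·(22 - 56) - 34 ≡ 39. → (56, 39)
3Q: (56, 39) + (22, 34). λ = (34 - 39)/(22 - 56) ≡ 84/55 mod 89. 55⁻¹ ≡ 34 (mod 89) since 55·34 = 1870 ≡ 1, so λ ≡ 8.
  x = λ² - 56 - 22 = 64 - 78 ≡ 75; y = λ·(56 - 75) - 39 ≡ 76. → (75, 76)

(75, 76)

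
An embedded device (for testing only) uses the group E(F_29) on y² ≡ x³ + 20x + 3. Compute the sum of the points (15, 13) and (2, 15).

(15, 13) + (2, 15). λ = (15 - 13)/(2 - 15) ≡ 2/16 mod 29. 16⁻¹ ≡ 20 (mod 29), so λ ≡ 11.
  x = λ² - 15 - 2 = 121 - 17 ≡ 17; y = λ·(15 - 17) - 13 ≡ 23. → (17, 23)

(17, 23)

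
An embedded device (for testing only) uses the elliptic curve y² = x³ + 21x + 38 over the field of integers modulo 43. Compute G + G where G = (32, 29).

(10, 1)

tangent at (32, 29): λ = (3·32² + 21)/(2·29) ≡ 40/15. 15⁻¹ ≡ 23 (mod 43), so λ ≡ 40·23 ≡ 17.
  x = λ² - 32 - 32 = 289 - 64 ≡ 10; y = λ·(32 - 10) - 29 ≡ 1. → (10, 1)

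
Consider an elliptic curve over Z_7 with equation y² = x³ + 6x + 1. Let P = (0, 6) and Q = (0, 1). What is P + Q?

The two points share x = 0 and their y-coordinates satisfy 6 + 1 ≡ 0 (mod 7), so they are inverses. Their sum is ∞.

O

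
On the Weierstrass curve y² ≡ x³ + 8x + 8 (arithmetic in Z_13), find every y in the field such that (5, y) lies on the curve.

x³ + 8x + 8 = 173 ≡ 4 (mod 13).
Square roots of 4 mod 13: 2 and 11 (since 2² = 4 ≡ 4).

2, 11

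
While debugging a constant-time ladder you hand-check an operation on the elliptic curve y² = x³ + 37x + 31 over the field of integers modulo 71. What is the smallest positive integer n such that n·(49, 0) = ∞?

2P: (49, 0) + (49, 0): same x and y₁ ≡ -y₂, so the sum is ∞.
2P = ∞, so the order is 2.

2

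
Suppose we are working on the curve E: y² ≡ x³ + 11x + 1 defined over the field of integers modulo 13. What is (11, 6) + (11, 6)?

(0, 1)

tangent at (11, 6): λ = (3·11² + 11)/(2·6) ≡ 10/12. 12⁻¹ ≡ 12 (mod 13), so λ ≡ 10·12 ≡ 3.
  x = λ² - 11 - 11 = 9 - 22 ≡ 0; y = λ·(11 - 0) - 6 ≡ 1. → (0, 1)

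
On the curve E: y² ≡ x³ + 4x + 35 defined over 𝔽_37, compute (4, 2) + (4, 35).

O

The two points share x = 4 and their y-coordinates satisfy 2 + 35 ≡ 0 (mod 37), so they are inverses. Their sum is 𝒪.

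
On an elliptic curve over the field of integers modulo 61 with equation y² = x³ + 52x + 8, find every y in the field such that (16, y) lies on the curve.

x³ + 52x + 8 = 4936 ≡ 56 (mod 61).
Square roots of 56 mod 61: 19 and 42 (since 19² = 361 ≡ 56).

19, 42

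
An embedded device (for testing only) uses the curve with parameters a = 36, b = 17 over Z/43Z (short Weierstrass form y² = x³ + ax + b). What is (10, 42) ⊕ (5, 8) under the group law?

(10, 42) + (5, 8). λ = (8 - 42)/(5 - 10) ≡ 9/38 mod 43. 38⁻¹ ≡ 17 (mod 43) since 38·17 = 646 ≡ 1, so λ ≡ 24.
  x = λ² - 10 - 5 = 576 - 15 ≡ 2; y = λ·(10 - 2) - 42 ≡ 21. → (2, 21)

(2, 21)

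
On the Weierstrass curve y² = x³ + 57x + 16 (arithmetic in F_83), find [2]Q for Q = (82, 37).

tangent at (82, 37): λ = (3·82² + 57)/(2·37) ≡ 60/74. 74⁻¹ ≡ 46 (mod 83), so λ ≡ 60·46 ≡ 21.
  x = λ² - 82 - 82 = 441 - 164 ≡ 28; y = λ·(82 - 28) - 37 ≡ 18. → (28, 18)

(28, 18)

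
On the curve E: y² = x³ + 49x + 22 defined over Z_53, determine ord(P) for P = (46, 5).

2P: tangent at (46, 5): λ = (3·46² + 49)/(2·5) ≡ 37/10. 10⁻¹ ≡ 16 (mod 53), so λ ≡ 37·16 ≡ 9.
  x = λ² - 46 - 46 = 81 - 92 ≡ 42; y = λ·(46 - 42) - 5 ≡ 31. → (42, 31)
3P: (42, 31) + (46, 5). λ = (5 - 31)/(46 - 42) ≡ 27/4 mod 53. 4⁻¹ ≡ 40 (mod 53), so λ ≡ 20.
  x = λ² - 42 - 46 = 400 - 88 ≡ 47; y = λ·(42 - 47) - 31 ≡ 28. → (47, 28)
4P: (47, 28) + (46, 5). λ = (5 - 28)/(46 - 47) ≡ 30/52 mod 53. 52⁻¹ ≡ 52 (mod 53), so λ ≡ 23.
  x = λ² - 47 - 46 = 529 - 93 ≡ 12; y = λ·(47 - 12) - 28 ≡ 35. → (12, 35)
5P: (12, 35) + (46, 5). λ = (5 - 35)/(46 - 12) ≡ 23/34 mod 53. 34⁻¹ ≡ 39 (mod 53), so λ ≡ 49.
  x = λ² - 12 - 46 = 2401 - 58 ≡ 11; y = λ·(12 - 11) - 35 ≡ 14. → (11, 14)
6P: (11, 14) + (46, 5). λ = (5 - 14)/(46 - 11) ≡ 44/35 mod 53. 35⁻¹ ≡ 50 (mod 53), so λ ≡ 27.
  x = λ² - 11 - 46 = 729 - 57 ≡ 36; y = λ·(11 - 36) - 14 ≡ 0. → (36, 0)
7P: (36, 0) + (46, 5). λ = (5 - 0)/(46 - 36) ≡ 5/10 mod 53. 10⁻¹ ≡ 16 (mod 53), so λ ≡ 27.
  x = λ² - 36 - 46 = 729 - 82 ≡ 11; y = λ·(36 - 11) - 0 ≡ 39. → (11, 39)
8P: (11, 39) + (46, 5). λ = (5 - 39)/(46 - 11) ≡ 19/35 mod 53. 35⁻¹ ≡ 50 (mod 53) since 35·50 = 1750 ≡ 1, so λ ≡ 49.
  x = λ² - 11 - 46 = 2401 - 57 ≡ 12; y = λ·(11 - 12) - 39 ≡ 18. → (12, 18)
9P: (12, 18) + (46, 5). λ = (5 - 18)/(46 - 12) ≡ 40/34 mod 53. 34⁻¹ ≡ 39 (mod 53) since 34·39 = 1326 ≡ 1, so λ ≡ 23.
  x = λ² - 12 - 46 = 529 - 58 ≡ 47; y = λ·(12 - 47) - 18 ≡ 25. → (47, 25)
10P: (47, 25) + (46, 5). λ = (5 - 25)/(46 - 47) ≡ 33/52 mod 53. 52⁻¹ ≡ 52 (mod 53) since 52·52 = 2704 ≡ 1, so λ ≡ 20.
  x = λ² - 47 - 46 = 400 - 93 ≡ 42; y = λ·(47 - 42) - 25 ≡ 22. → (42, 22)
11P: (42, 22) + (46, 5). λ = (5 - 22)/(46 - 42) ≡ 36/4 mod 53. 4⁻¹ ≡ 40 (mod 53), so λ ≡ 9.
  x = λ² - 42 - 46 = 81 - 88 ≡ 46; y = λ·(42 - 46) - 22 ≡ 48. → (46, 48)
12P: (46, 48) + (46, 5): same x and y₁ ≡ -y₂, so the sum is ∞.
12P = ∞, so the order is 12.

12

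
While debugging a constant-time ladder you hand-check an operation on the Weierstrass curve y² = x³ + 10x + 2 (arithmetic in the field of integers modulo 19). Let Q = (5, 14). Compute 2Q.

(10, 0)

tangent at (5, 14): λ = (3·5² + 10)/(2·14) ≡ 9/9. 9⁻¹ ≡ 17 (mod 19), so λ ≡ 9·17 ≡ 1.
  x = λ² - 5 - 5 = 1 - 10 ≡ 10; y = λ·(5 - 10) - 14 ≡ 0. → (10, 0)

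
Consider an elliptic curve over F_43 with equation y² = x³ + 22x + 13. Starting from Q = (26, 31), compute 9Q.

Repeated addition: build up to 9Q.
2Q: tangent at (26, 31): λ = (3·26² + 22)/(2·31) ≡ 29/19. 19⁻¹ ≡ 34 (mod 43), so λ ≡ 29·34 ≡ 40.
  x = λ² - 26 - 26 = 1600 - 52 ≡ 0; y = λ·(26 - 0) - 31 ≡ 20. → (0, 20)
3Q: (0, 20) + (26, 31). λ = (31 - 20)/(26 - 0) ≡ 11/26 mod 43. 26⁻¹ ≡ 5 (mod 43) since 26·5 = 130 ≡ 1, so λ ≡ 12.
  x = λ² - 0 - 26 = 144 - 26 ≡ 32; y = λ·(0 - 32) - 20 ≡ 26. → (32, 26)
4Q: (32, 26) + (26, 31). λ = (31 - 26)/(26 - 32) ≡ 5/37 mod 43. 37⁻¹ ≡ 7 (mod 43) since 37·7 = 259 ≡ 1, so λ ≡ 35.
  x = λ² - 32 - 26 = 1225 - 58 ≡ 6; y = λ·(32 - 6) - 26 ≡ 24. → (6, 24)
5Q: (6, 24) + (26, 31). λ = (31 - 24)/(26 - 6) ≡ 7/20 mod 43. 20⁻¹ ≡ 28 (mod 43) since 20·28 = 560 ≡ 1, so λ ≡ 24.
  x = λ² - 6 - 26 = 576 - 32 ≡ 28; y = λ·(6 - 28) - 24 ≡ 7. → (28, 7)
6Q: (28, 7) + (26, 31). λ = (31 - 7)/(26 - 28) ≡ 24/41 mod 43. 41⁻¹ ≡ 21 (mod 43), so λ ≡ 31.
  x = λ² - 28 - 26 = 961 - 54 ≡ 4; y = λ·(28 - 4) - 7 ≡ 6. → (4, 6)
7Q: (4, 6) + (26, 31). λ = (31 - 6)/(26 - 4) ≡ 25/22 mod 43. 22⁻¹ ≡ 2 (mod 43), so λ ≡ 7.
  x = λ² - 4 - 26 = 49 - 30 ≡ 19; y = λ·(4 - 19) - 6 ≡ 18. → (19, 18)
8Q: (19, 18) + (26, 31). λ = (31 - 18)/(26 - 19) ≡ 13/7 mod 43. 7⁻¹ ≡ 37 (mod 43) since 7·37 = 259 ≡ 1, so λ ≡ 8.
  x = λ² - 19 - 26 = 64 - 45 ≡ 19; y = λ·(19 - 19) - 18 ≡ 25. → (19, 25)
9Q: (19, 25) + (26, 31). λ = (31 - 25)/(26 - 19) ≡ 6/7 mod 43. 7⁻¹ ≡ 37 (mod 43) since 7·37 = 259 ≡ 1, so λ ≡ 7.
  x = λ² - 19 - 26 = 49 - 45 ≡ 4; y = λ·(19 - 4) - 25 ≡ 37. → (4, 37)

(4, 37)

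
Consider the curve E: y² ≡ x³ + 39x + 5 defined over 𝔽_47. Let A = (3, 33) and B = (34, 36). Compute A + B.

(3, 33) + (34, 36). λ = (36 - 33)/(34 - 3) ≡ 3/31 mod 47. 31⁻¹ ≡ 44 (mod 47), so λ ≡ 38.
  x = λ² - 3 - 34 = 1444 - 37 ≡ 44; y = λ·(3 - 44) - 33 ≡ 7. → (44, 7)

(44, 7)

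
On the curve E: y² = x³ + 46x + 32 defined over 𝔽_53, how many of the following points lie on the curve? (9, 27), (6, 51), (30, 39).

0

(9, 27): 27² ≡ 40, rhs ≡ 9 → off.
(6, 51): 51² ≡ 4, rhs ≡ 47 → off.
(30, 39): 39² ≡ 37, rhs ≡ 4 → off.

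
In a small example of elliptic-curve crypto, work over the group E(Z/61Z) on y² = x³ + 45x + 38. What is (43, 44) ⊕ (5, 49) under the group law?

(27, 47)

(43, 44) + (5, 49). λ = (49 - 44)/(5 - 43) ≡ 5/23 mod 61. 23⁻¹ ≡ 8 (mod 61), so λ ≡ 40.
  x = λ² - 43 - 5 = 1600 - 48 ≡ 27; y = λ·(43 - 27) - 44 ≡ 47. → (27, 47)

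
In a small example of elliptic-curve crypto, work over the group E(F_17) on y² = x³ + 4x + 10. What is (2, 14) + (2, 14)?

(5, 11)

tangent at (2, 14): λ = (3·2² + 4)/(2·14) ≡ 16/11. 11⁻¹ ≡ 14 (mod 17), so λ ≡ 16·14 ≡ 3.
  x = λ² - 2 - 2 = 9 - 4 ≡ 5; y = λ·(2 - 5) - 14 ≡ 11. → (5, 11)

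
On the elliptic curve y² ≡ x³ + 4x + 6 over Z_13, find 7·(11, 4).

Write Q = (11, 4).
Repeated addition: build up to 7Q.
2Q: tangent at (11, 4): λ = (3·11² + 4)/(2·4) ≡ 3/8. 8⁻¹ ≡ 5 (mod 13), so λ ≡ 3·5 ≡ 2.
  x = λ² - 11 - 11 = 4 - 22 ≡ 8; y = λ·(11 - 8) - 4 ≡ 2. → (8, 2)
3Q: (8, 2) + (11, 4). λ = (4 - 2)/(11 - 8) ≡ 2/3 mod 13. 3⁻¹ ≡ 9 (mod 13) since 3·9 = 27 ≡ 1, so λ ≡ 5.
  x = λ² - 8 - 11 = 25 - 19 ≡ 6; y = λ·(8 - 6) - 2 ≡ 8. → (6, 8)
4Q: (6, 8) + (11, 4). λ = (4 - 8)/(11 - 6) ≡ 9/5 mod 13. 5⁻¹ ≡ 8 (mod 13) since 5·8 = 40 ≡ 1, so λ ≡ 7.
  x = λ² - 6 - 11 = 49 - 17 ≡ 6; y = λ·(6 - 6) - 8 ≡ 5. → (6, 5)
5Q: (6, 5) + (11, 4). λ = (4 - 5)/(11 - 6) ≡ 12/5 mod 13. 5⁻¹ ≡ 8 (mod 13) since 5·8 = 40 ≡ 1, so λ ≡ 5.
  x = λ² - 6 - 11 = 25 - 17 ≡ 8; y = λ·(6 - 8) - 5 ≡ 11. → (8, 11)
6Q: (8, 11) + (11, 4). λ = (4 - 11)/(11 - 8) ≡ 6/3 mod 13. 3⁻¹ ≡ 9 (mod 13) since 3·9 = 27 ≡ 1, so λ ≡ 2.
  x = λ² - 8 - 11 = 4 - 19 ≡ 11; y = λ·(8 - 11) - 11 ≡ 9. → (11, 9)
7Q: (11, 9) + (11, 4): same x and y₁ ≡ -y₂, so the sum is O.

O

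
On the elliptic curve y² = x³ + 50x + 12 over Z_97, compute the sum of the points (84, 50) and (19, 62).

(84, 50) + (19, 62). λ = (62 - 50)/(19 - 84) ≡ 12/32 mod 97. 32⁻¹ ≡ 94 (mod 97), so λ ≡ 61.
  x = λ² - 84 - 19 = 3721 - 103 ≡ 29; y = λ·(84 - 29) - 50 ≡ 7. → (29, 7)

(29, 7)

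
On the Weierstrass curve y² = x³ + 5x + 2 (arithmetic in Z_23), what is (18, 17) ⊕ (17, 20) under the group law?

(18, 17) + (17, 20). λ = (20 - 17)/(17 - 18) ≡ 3/22 mod 23. 22⁻¹ ≡ 22 (mod 23), so λ ≡ 20.
  x = λ² - 18 - 17 = 400 - 35 ≡ 20; y = λ·(18 - 20) - 17 ≡ 12. → (20, 12)

(20, 12)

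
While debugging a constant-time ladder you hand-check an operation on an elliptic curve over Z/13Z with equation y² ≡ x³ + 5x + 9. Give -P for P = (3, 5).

-(3, 5) = (3, -5 mod 13) = (3, 8).

(3, 8)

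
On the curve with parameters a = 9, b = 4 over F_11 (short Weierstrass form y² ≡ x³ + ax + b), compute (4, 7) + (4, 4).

The two points share x = 4 and their y-coordinates satisfy 7 + 4 ≡ 0 (mod 11), so they are inverses. Their sum is ∞.

O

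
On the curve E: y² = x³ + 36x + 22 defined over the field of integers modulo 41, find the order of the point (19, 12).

11

2P: tangent at (19, 12): λ = (3·19² + 36)/(2·12) ≡ 12/24. 24⁻¹ ≡ 12 (mod 41) since 24·12 = 288 ≡ 1, so λ ≡ 12·12 ≡ 21.
  x = λ² - 19 - 19 = 441 - 38 ≡ 34; y = λ·(19 - 34) - 12 ≡ 1. → (34, 1)
3P: (34, 1) + (19, 12). λ = (12 - 1)/(19 - 34) ≡ 11/26 mod 41. 26⁻¹ ≡ 30 (mod 41), so λ ≡ 2.
  x = λ² - 34 - 19 = 4 - 53 ≡ 33; y = λ·(34 - 33) - 1 ≡ 1. → (33, 1)
4P: (33, 1) + (19, 12). λ = (12 - 1)/(19 - 33) ≡ 11/27 mod 41. 27⁻¹ ≡ 38 (mod 41), so λ ≡ 8.
  x = λ² - 33 - 19 = 64 - 52 ≡ 12; y = λ·(33 - 12) - 1 ≡ 3. → (12, 3)
5P: (12, 3) + (19, 12). λ = (12 - 3)/(19 - 12) ≡ 9/7 mod 41. 7⁻¹ ≡ 6 (mod 41), so λ ≡ 13.
  x = λ² - 12 - 19 = 169 - 31 ≡ 15; y = λ·(12 - 15) - 3 ≡ 40. → (15, 40)
6P: (15, 40) + (19, 12). λ = (12 - 40)/(19 - 15) ≡ 13/4 mod 41. 4⁻¹ ≡ 31 (mod 41), so λ ≡ 34.
  x = λ² - 15 - 19 = 1156 - 34 ≡ 15; y = λ·(15 - 15) - 40 ≡ 1. → (15, 1)
7P: (15, 1) + (19, 12). λ = (12 - 1)/(19 - 15) ≡ 11/4 mod 41. 4⁻¹ ≡ 31 (mod 41) since 4·31 = 124 ≡ 1, so λ ≡ 13.
  x = λ² - 15 - 19 = 169 - 34 ≡ 12; y = λ·(15 - 12) - 1 ≡ 38. → (12, 38)
8P: (12, 38) + (19, 12). λ = (12 - 38)/(19 - 12) ≡ 15/7 mod 41. 7⁻¹ ≡ 6 (mod 41), so λ ≡ 8.
  x = λ² - 12 - 19 = 64 - 31 ≡ 33; y = λ·(12 - 33) - 38 ≡ 40. → (33, 40)
9P: (33, 40) + (19, 12). λ = (12 - 40)/(19 - 33) ≡ 13/27 mod 41. 27⁻¹ ≡ 38 (mod 41) since 27·38 = 1026 ≡ 1, so λ ≡ 2.
  x = λ² - 33 - 19 = 4 - 52 ≡ 34; y = λ·(33 - 34) - 40 ≡ 40. → (34, 40)
10P: (34, 40) + (19, 12). λ = (12 - 40)/(19 - 34) ≡ 13/26 mod 41. 26⁻¹ ≡ 30 (mod 41), so λ ≡ 21.
  x = λ² - 34 - 19 = 441 - 53 ≡ 19; y = λ·(34 - 19) - 40 ≡ 29. → (19, 29)
11P: (19, 29) + (19, 12): same x and y₁ ≡ -y₂, so the sum is 𝒪.
11P = 𝒪, so the order is 11.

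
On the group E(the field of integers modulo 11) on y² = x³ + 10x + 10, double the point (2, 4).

(7, 7)

tangent at (2, 4): λ = (3·2² + 10)/(2·4) ≡ 0/8. 8⁻¹ ≡ 7 (mod 11) since 8·7 = 56 ≡ 1, so λ ≡ 0·7 ≡ 0.
  x = λ² - 2 - 2 = 0 - 4 ≡ 7; y = λ·(2 - 7) - 4 ≡ 7. → (7, 7)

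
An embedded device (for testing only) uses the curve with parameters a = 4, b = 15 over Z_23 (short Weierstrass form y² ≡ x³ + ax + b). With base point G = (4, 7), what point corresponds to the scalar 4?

(16, 14)

Repeated addition: build up to 4G.
2G: tangent at (4, 7): λ = (3·4² + 4)/(2·7) ≡ 6/14. 14⁻¹ ≡ 5 (mod 23), so λ ≡ 6·5 ≡ 7.
  x = λ² - 4 - 4 = 49 - 8 ≡ 18; y = λ·(4 - 18) - 7 ≡ 10. → (18, 10)
3G: (18, 10) + (4, 7). λ = (7 - 10)/(4 - 18) ≡ 20/9 mod 23. 9⁻¹ ≡ 18 (mod 23), so λ ≡ 15.
  x = λ² - 18 - 4 = 225 - 22 ≡ 19; y = λ·(18 - 19) - 10 ≡ 21. → (19, 21)
4G: (19, 21) + (4, 7). λ = (7 - 21)/(4 - 19) ≡ 9/8 mod 23. 8⁻¹ ≡ 3 (mod 23) since 8·3 = 24 ≡ 1, so λ ≡ 4.
  x = λ² - 19 - 4 = 16 - 23 ≡ 16; y = λ·(19 - 16) - 21 ≡ 14. → (16, 14)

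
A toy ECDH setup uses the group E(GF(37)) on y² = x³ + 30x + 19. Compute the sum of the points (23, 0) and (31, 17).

(17, 22)

(23, 0) + (31, 17). λ = (17 - 0)/(31 - 23) ≡ 17/8 mod 37. 8⁻¹ ≡ 14 (mod 37), so λ ≡ 16.
  x = λ² - 23 - 31 = 256 - 54 ≡ 17; y = λ·(23 - 17) - 0 ≡ 22. → (17, 22)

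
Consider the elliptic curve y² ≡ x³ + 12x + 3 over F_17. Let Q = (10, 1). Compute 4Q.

Repeated addition: build up to 4Q.
2Q: tangent at (10, 1): λ = (3·10² + 12)/(2·1) ≡ 6/2. 2⁻¹ ≡ 9 (mod 17), so λ ≡ 6·9 ≡ 3.
  x = λ² - 10 - 10 = 9 - 20 ≡ 6; y = λ·(10 - 6) - 1 ≡ 11. → (6, 11)
3Q: (6, 11) + (10, 1). λ = (1 - 11)/(10 - 6) ≡ 7/4 mod 17. 4⁻¹ ≡ 13 (mod 17) since 4·13 = 52 ≡ 1, so λ ≡ 6.
  x = λ² - 6 - 10 = 36 - 16 ≡ 3; y = λ·(6 - 3) - 11 ≡ 7. → (3, 7)
4Q: (3, 7) + (10, 1). λ = (1 - 7)/(10 - 3) ≡ 11/7 mod 17. 7⁻¹ ≡ 5 (mod 17) since 7·5 = 35 ≡ 1, so λ ≡ 4.
  x = λ² - 3 - 10 = 16 - 13 ≡ 3; y = λ·(3 - 3) - 7 ≡ 10. → (3, 10)

(3, 10)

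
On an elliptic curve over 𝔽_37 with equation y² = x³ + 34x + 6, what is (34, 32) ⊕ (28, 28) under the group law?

(33, 18)

(34, 32) + (28, 28). λ = (28 - 32)/(28 - 34) ≡ 33/31 mod 37. 31⁻¹ ≡ 6 (mod 37), so λ ≡ 13.
  x = λ² - 34 - 28 = 169 - 62 ≡ 33; y = λ·(34 - 33) - 32 ≡ 18. → (33, 18)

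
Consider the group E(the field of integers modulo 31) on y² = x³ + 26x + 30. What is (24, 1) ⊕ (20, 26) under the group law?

(28, 24)

(24, 1) + (20, 26). λ = (26 - 1)/(20 - 24) ≡ 25/27 mod 31. 27⁻¹ ≡ 23 (mod 31) since 27·23 = 621 ≡ 1, so λ ≡ 17.
  x = λ² - 24 - 20 = 289 - 44 ≡ 28; y = λ·(24 - 28) - 1 ≡ 24. → (28, 24)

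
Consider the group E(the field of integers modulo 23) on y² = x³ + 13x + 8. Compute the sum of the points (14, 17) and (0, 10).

(14, 17) + (0, 10). λ = (10 - 17)/(0 - 14) ≡ 16/9 mod 23. 9⁻¹ ≡ 18 (mod 23), so λ ≡ 12.
  x = λ² - 14 - 0 = 144 - 14 ≡ 15; y = λ·(14 - 15) - 17 ≡ 17. → (15, 17)

(15, 17)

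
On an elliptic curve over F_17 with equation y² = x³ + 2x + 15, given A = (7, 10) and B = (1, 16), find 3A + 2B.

First 3A:
Repeated addition: build up to 3A.
2A: tangent at (7, 10): λ = (3·7² + 2)/(2·10) ≡ 13/3. 3⁻¹ ≡ 6 (mod 17) since 3·6 = 18 ≡ 1, so λ ≡ 13·6 ≡ 10.
  x = λ² - 7 - 7 = 100 - 14 ≡ 1; y = λ·(7 - 1) - 10 ≡ 16. → (1, 16)
3A: (1, 16) + (7, 10). λ = (10 - 16)/(7 - 1) ≡ 11/6 mod 17. 6⁻¹ ≡ 3 (mod 17) since 6·3 = 18 ≡ 1, so λ ≡ 16.
  x = λ² - 1 - 7 = 256 - 8 ≡ 10; y = λ·(1 - 10) - 16 ≡ 10. → (10, 10)
3A = (10, 10).
Next 2B:
Repeated addition: build up to 2B.
2B: tangent at (1, 16): λ = (3·1² + 2)/(2·16) ≡ 5/15. 15⁻¹ ≡ 8 (mod 17), so λ ≡ 5·8 ≡ 6.
  x = λ² - 1 - 1 = 36 - 2 ≡ 0; y = λ·(1 - 0) - 16 ≡ 7. → (0, 7)
2B = (0, 7).
Finally 3A + 2B:
(10, 10) + (0, 7). λ = (7 - 10)/(0 - 10) ≡ 14/7 mod 17. 7⁻¹ ≡ 5 (mod 17) since 7·5 = 35 ≡ 1, so λ ≡ 2.
  x = λ² - 10 - 0 = 4 - 10 ≡ 11; y = λ·(10 - 11) - 10 ≡ 5. → (11, 5)

(11, 5)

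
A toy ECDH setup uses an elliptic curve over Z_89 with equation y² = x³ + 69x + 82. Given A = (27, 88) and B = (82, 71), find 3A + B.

First 3A:
Repeated addition: build up to 3A.
2A: tangent at (27, 88): λ = (3·27² + 69)/(2·88) ≡ 31/87. 87⁻¹ ≡ 44 (mod 89), so λ ≡ 31·44 ≡ 29.
  x = λ² - 27 - 27 = 841 - 54 ≡ 75; y = λ·(27 - 75) - 88 ≡ 33. → (75, 33)
3A: (75, 33) + (27, 88). λ = (88 - 33)/(27 - 75) ≡ 55/41 mod 89. 41⁻¹ ≡ 76 (mod 89), so λ ≡ 86.
  x = λ² - 75 - 27 = 7396 - 102 ≡ 85; y = λ·(75 - 85) - 33 ≡ 86. → (85, 86)
3A = (85, 86).
Finally 3A + B:
(85, 86) + (82, 71). λ = (71 - 86)/(82 - 85) ≡ 74/86 mod 89. 86⁻¹ ≡ 59 (mod 89) since 86·59 = 5074 ≡ 1, so λ ≡ 5.
  x = λ² - 85 - 82 = 25 - 167 ≡ 36; y = λ·(85 - 36) - 86 ≡ 70. → (36, 70)

(36, 70)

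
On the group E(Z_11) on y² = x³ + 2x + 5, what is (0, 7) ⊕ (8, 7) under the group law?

(0, 7) + (8, 7). λ = (7 - 7)/(8 - 0) ≡ 0/8 mod 11. 8⁻¹ ≡ 7 (mod 11), so λ ≡ 0.
  x = λ² - 0 - 8 = 0 - 8 ≡ 3; y = λ·(0 - 3) - 7 ≡ 4. → (3, 4)

(3, 4)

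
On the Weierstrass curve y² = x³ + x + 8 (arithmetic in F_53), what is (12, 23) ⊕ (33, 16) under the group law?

(12, 23) + (33, 16). λ = (16 - 23)/(33 - 12) ≡ 46/21 mod 53. 21⁻¹ ≡ 48 (mod 53) since 21·48 = 1008 ≡ 1, so λ ≡ 35.
  x = λ² - 12 - 33 = 1225 - 45 ≡ 14; y = λ·(12 - 14) - 23 ≡ 13. → (14, 13)

(14, 13)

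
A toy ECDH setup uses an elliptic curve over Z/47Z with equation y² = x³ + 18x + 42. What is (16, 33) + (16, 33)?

(10, 0)

tangent at (16, 33): λ = (3·16² + 18)/(2·33) ≡ 34/19. 19⁻¹ ≡ 5 (mod 47) since 19·5 = 95 ≡ 1, so λ ≡ 34·5 ≡ 29.
  x = λ² - 16 - 16 = 841 - 32 ≡ 10; y = λ·(16 - 10) - 33 ≡ 0. → (10, 0)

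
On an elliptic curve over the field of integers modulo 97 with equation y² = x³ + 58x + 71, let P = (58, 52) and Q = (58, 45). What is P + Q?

The two points share x = 58 and their y-coordinates satisfy 52 + 45 ≡ 0 (mod 97), so they are inverses. Their sum is ∞.

O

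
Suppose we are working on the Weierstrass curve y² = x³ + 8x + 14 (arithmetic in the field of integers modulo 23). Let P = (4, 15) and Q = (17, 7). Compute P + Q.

(10, 17)

(4, 15) + (17, 7). λ = (7 - 15)/(17 - 4) ≡ 15/13 mod 23. 13⁻¹ ≡ 16 (mod 23) since 13·16 = 208 ≡ 1, so λ ≡ 10.
  x = λ² - 4 - 17 = 100 - 21 ≡ 10; y = λ·(4 - 10) - 15 ≡ 17. → (10, 17)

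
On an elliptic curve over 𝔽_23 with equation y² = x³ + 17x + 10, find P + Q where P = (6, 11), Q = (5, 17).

(6, 11) + (5, 17). λ = (17 - 11)/(5 - 6) ≡ 6/22 mod 23. 22⁻¹ ≡ 22 (mod 23) since 22·22 = 484 ≡ 1, so λ ≡ 17.
  x = λ² - 6 - 5 = 289 - 11 ≡ 2; y = λ·(6 - 2) - 11 ≡ 11. → (2, 11)

(2, 11)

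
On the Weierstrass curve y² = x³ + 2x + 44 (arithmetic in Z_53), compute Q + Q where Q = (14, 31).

(40, 43)

tangent at (14, 31): λ = (3·14² + 2)/(2·31) ≡ 7/9. 9⁻¹ ≡ 6 (mod 53) since 9·6 = 54 ≡ 1, so λ ≡ 7·6 ≡ 42.
  x = λ² - 14 - 14 = 1764 - 28 ≡ 40; y = λ·(14 - 40) - 31 ≡ 43. → (40, 43)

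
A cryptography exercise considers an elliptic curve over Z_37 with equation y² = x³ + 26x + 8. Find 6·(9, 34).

(24, 27)

Write Q = (9, 34).
Double-and-add on 6 = (110)₂. Start with Q = (9, 34) for the leading 1-bit.
double: tangent at (9, 34): λ = (3·9² + 26)/(2·34) ≡ 10/31. 31⁻¹ ≡ 6 (mod 37), so λ ≡ 10·6 ≡ 23.
  x = λ² - 9 - 9 = 529 - 18 ≡ 30; y = λ·(9 - 30) - 34 ≡ 1. → (30, 1)
add Q: (30, 1) + (9, 34). λ = (34 - 1)/(9 - 30) ≡ 33/16 mod 37. 16⁻¹ ≡ 7 (mod 37) since 16·7 = 112 ≡ 1, so λ ≡ 9.
  x = λ² - 30 - 9 = 81 - 39 ≡ 5; y = λ·(30 - 5) - 1 ≡ 2. → (5, 2)
double: tangent at (5, 2): λ = (3·5² + 26)/(2·2) ≡ 27/4. 4⁻¹ ≡ 28 (mod 37), so λ ≡ 27·28 ≡ 16.
  x = λ² - 5 - 5 = 256 - 10 ≡ 24; y = λ·(5 - 24) - 2 ≡ 27. → (24, 27)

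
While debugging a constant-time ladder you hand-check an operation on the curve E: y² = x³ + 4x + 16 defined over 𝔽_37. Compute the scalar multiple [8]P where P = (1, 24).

Double-and-add on 8 = (1000)₂. Start with P = (1, 24) for the leading 1-bit.
double: tangent at (1, 24): λ = (3·1² + 4)/(2·24) ≡ 7/11. 11⁻¹ ≡ 27 (mod 37) since 11·27 = 297 ≡ 1, so λ ≡ 7·27 ≡ 4.
  x = λ² - 1 - 1 = 16 - 2 ≡ 14; y = λ·(1 - 14) - 24 ≡ 35. → (14, 35)
double: tangent at (14, 35): λ = (3·14² + 4)/(2·35) ≡ 0/33. 33⁻¹ ≡ 9 (mod 37), so λ ≡ 0·9 ≡ 0.
  x = λ² - 14 - 14 = 0 - 28 ≡ 9; y = λ·(14 - 9) - 35 ≡ 2. → (9, 2)
double: tangent at (9, 2): λ = (3·9² + 4)/(2·2) ≡ 25/4. 4⁻¹ ≡ 28 (mod 37), so λ ≡ 25·28 ≡ 34.
  x = λ² - 9 - 9 = 1156 - 18 ≡ 28; y = λ·(9 - 28) - 2 ≡ 18. → (28, 18)

(28, 18)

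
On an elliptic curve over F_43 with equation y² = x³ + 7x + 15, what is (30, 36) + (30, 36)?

tangent at (30, 36): λ = (3·30² + 7)/(2·36) ≡ 41/29. 29⁻¹ ≡ 3 (mod 43) since 29·3 = 87 ≡ 1, so λ ≡ 41·3 ≡ 37.
  x = λ² - 30 - 30 = 1369 - 60 ≡ 19; y = λ·(30 - 19) - 36 ≡ 27. → (19, 27)

(19, 27)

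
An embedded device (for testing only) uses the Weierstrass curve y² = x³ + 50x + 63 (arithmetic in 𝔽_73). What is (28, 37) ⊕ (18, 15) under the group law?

(28, 37) + (18, 15). λ = (15 - 37)/(18 - 28) ≡ 51/63 mod 73. 63⁻¹ ≡ 51 (mod 73), so λ ≡ 46.
  x = λ² - 28 - 18 = 2116 - 46 ≡ 26; y = λ·(28 - 26) - 37 ≡ 55. → (26, 55)

(26, 55)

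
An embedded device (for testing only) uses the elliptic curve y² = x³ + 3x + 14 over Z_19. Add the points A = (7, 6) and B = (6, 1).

(12, 7)

(7, 6) + (6, 1). λ = (1 - 6)/(6 - 7) ≡ 14/18 mod 19. 18⁻¹ ≡ 18 (mod 19) since 18·18 = 324 ≡ 1, so λ ≡ 5.
  x = λ² - 7 - 6 = 25 - 13 ≡ 12; y = λ·(7 - 12) - 6 ≡ 7. → (12, 7)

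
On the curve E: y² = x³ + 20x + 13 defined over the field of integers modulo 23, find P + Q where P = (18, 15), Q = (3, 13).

(15, 13)

(18, 15) + (3, 13). λ = (13 - 15)/(3 - 18) ≡ 21/8 mod 23. 8⁻¹ ≡ 3 (mod 23) since 8·3 = 24 ≡ 1, so λ ≡ 17.
  x = λ² - 18 - 3 = 289 - 21 ≡ 15; y = λ·(18 - 15) - 15 ≡ 13. → (15, 13)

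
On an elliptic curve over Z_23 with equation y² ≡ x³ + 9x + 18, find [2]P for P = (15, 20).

tangent at (15, 20): λ = (3·15² + 9)/(2·20) ≡ 17/17. 17⁻¹ ≡ 19 (mod 23), so λ ≡ 17·19 ≡ 1.
  x = λ² - 15 - 15 = 1 - 30 ≡ 17; y = λ·(15 - 17) - 20 ≡ 1. → (17, 1)

(17, 1)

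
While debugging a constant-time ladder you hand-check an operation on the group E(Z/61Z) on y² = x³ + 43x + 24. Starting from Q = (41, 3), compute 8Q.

Double-and-add on 8 = (1000)₂. Start with Q = (41, 3) for the leading 1-bit.
double: tangent at (41, 3): λ = (3·41² + 43)/(2·3) ≡ 23/6. 6⁻¹ ≡ 51 (mod 61) since 6·51 = 306 ≡ 1, so λ ≡ 23·51 ≡ 14.
  x = λ² - 41 - 41 = 196 - 82 ≡ 53; y = λ·(41 - 53) - 3 ≡ 12. → (53, 12)
double: tangent at (53, 12): λ = (3·53² + 43)/(2·12) ≡ 52/24. 24⁻¹ ≡ 28 (mod 61), so λ ≡ 52·28 ≡ 53.
  x = λ² - 53 - 53 = 2809 - 106 ≡ 19; y = λ·(53 - 19) - 12 ≡ 21. → (19, 21)
double: tangent at (19, 21): λ = (3·19² + 43)/(2·21) ≡ 28/42. 42⁻¹ ≡ 16 (mod 61), so λ ≡ 28·16 ≡ 21.
  x = λ² - 19 - 19 = 441 - 38 ≡ 37; y = λ·(19 - 37) - 21 ≡ 28. → (37, 28)

(37, 28)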